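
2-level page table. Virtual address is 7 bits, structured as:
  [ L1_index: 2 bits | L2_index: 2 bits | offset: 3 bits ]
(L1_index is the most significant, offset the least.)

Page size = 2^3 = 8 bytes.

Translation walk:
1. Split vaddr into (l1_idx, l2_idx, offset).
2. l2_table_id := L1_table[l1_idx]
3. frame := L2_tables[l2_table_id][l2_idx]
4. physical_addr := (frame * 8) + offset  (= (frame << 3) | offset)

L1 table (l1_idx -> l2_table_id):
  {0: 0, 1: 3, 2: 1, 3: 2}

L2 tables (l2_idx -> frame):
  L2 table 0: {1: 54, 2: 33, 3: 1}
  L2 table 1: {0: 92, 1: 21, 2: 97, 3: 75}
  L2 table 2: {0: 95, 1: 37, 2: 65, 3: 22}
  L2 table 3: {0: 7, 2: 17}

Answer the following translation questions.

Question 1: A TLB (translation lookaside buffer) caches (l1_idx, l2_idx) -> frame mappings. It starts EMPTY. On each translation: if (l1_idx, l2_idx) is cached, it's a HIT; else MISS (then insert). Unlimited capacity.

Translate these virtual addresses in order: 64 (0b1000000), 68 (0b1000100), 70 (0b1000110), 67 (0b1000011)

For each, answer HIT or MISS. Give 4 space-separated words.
vaddr=64: (2,0) not in TLB -> MISS, insert
vaddr=68: (2,0) in TLB -> HIT
vaddr=70: (2,0) in TLB -> HIT
vaddr=67: (2,0) in TLB -> HIT

Answer: MISS HIT HIT HIT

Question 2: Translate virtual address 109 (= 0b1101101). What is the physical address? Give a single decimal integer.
vaddr = 109 = 0b1101101
Split: l1_idx=3, l2_idx=1, offset=5
L1[3] = 2
L2[2][1] = 37
paddr = 37 * 8 + 5 = 301

Answer: 301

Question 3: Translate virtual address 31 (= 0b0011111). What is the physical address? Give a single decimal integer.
vaddr = 31 = 0b0011111
Split: l1_idx=0, l2_idx=3, offset=7
L1[0] = 0
L2[0][3] = 1
paddr = 1 * 8 + 7 = 15

Answer: 15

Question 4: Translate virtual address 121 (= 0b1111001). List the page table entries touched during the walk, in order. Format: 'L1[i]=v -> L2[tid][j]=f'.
Answer: L1[3]=2 -> L2[2][3]=22

Derivation:
vaddr = 121 = 0b1111001
Split: l1_idx=3, l2_idx=3, offset=1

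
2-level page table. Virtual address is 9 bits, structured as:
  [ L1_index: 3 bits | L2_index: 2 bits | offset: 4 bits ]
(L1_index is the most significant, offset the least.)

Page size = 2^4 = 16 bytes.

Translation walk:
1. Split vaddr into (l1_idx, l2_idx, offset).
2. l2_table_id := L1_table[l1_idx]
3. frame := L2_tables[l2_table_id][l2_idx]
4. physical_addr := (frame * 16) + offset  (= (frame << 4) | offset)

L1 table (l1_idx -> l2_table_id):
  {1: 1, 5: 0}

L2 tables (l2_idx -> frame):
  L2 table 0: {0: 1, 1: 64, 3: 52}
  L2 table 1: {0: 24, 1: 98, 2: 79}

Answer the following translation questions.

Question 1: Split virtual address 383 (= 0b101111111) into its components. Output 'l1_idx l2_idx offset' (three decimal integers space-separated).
Answer: 5 3 15

Derivation:
vaddr = 383 = 0b101111111
  top 3 bits -> l1_idx = 5
  next 2 bits -> l2_idx = 3
  bottom 4 bits -> offset = 15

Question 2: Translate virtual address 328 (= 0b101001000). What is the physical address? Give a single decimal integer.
vaddr = 328 = 0b101001000
Split: l1_idx=5, l2_idx=0, offset=8
L1[5] = 0
L2[0][0] = 1
paddr = 1 * 16 + 8 = 24

Answer: 24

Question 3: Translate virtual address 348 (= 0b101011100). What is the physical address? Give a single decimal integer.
Answer: 1036

Derivation:
vaddr = 348 = 0b101011100
Split: l1_idx=5, l2_idx=1, offset=12
L1[5] = 0
L2[0][1] = 64
paddr = 64 * 16 + 12 = 1036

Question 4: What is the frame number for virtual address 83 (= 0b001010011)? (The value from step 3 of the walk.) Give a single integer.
Answer: 98

Derivation:
vaddr = 83: l1_idx=1, l2_idx=1
L1[1] = 1; L2[1][1] = 98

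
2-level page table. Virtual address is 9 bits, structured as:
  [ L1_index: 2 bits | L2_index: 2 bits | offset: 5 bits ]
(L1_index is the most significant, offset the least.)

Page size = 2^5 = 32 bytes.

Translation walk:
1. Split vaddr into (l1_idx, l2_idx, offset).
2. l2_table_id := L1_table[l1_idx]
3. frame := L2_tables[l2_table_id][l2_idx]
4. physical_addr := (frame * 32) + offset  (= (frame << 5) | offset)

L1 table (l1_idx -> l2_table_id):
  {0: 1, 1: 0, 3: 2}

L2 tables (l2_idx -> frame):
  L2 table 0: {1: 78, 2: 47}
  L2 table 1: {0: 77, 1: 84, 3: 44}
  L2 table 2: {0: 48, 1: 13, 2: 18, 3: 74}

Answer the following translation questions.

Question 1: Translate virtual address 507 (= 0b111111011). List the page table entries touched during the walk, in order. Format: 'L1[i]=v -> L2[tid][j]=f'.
vaddr = 507 = 0b111111011
Split: l1_idx=3, l2_idx=3, offset=27

Answer: L1[3]=2 -> L2[2][3]=74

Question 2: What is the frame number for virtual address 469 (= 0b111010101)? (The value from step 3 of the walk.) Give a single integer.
Answer: 18

Derivation:
vaddr = 469: l1_idx=3, l2_idx=2
L1[3] = 2; L2[2][2] = 18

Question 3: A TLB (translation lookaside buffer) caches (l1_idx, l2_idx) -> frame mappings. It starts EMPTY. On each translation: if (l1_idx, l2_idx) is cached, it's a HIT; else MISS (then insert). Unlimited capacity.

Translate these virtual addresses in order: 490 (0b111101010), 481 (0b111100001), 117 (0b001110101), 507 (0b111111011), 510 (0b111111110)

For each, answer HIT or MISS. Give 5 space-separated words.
vaddr=490: (3,3) not in TLB -> MISS, insert
vaddr=481: (3,3) in TLB -> HIT
vaddr=117: (0,3) not in TLB -> MISS, insert
vaddr=507: (3,3) in TLB -> HIT
vaddr=510: (3,3) in TLB -> HIT

Answer: MISS HIT MISS HIT HIT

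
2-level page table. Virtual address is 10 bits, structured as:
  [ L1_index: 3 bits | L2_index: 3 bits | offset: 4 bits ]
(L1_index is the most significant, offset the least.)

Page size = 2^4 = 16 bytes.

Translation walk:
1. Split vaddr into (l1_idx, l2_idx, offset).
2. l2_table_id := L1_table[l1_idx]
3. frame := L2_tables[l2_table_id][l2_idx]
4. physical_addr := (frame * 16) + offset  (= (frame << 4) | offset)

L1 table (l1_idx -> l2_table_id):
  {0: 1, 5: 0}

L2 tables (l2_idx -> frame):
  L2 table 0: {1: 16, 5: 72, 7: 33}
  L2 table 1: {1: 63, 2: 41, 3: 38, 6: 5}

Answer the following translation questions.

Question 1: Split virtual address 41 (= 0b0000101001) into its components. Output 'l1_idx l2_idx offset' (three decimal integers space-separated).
vaddr = 41 = 0b0000101001
  top 3 bits -> l1_idx = 0
  next 3 bits -> l2_idx = 2
  bottom 4 bits -> offset = 9

Answer: 0 2 9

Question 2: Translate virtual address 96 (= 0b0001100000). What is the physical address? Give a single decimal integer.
Answer: 80

Derivation:
vaddr = 96 = 0b0001100000
Split: l1_idx=0, l2_idx=6, offset=0
L1[0] = 1
L2[1][6] = 5
paddr = 5 * 16 + 0 = 80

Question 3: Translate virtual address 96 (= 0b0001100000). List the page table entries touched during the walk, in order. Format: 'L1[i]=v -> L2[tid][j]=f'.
Answer: L1[0]=1 -> L2[1][6]=5

Derivation:
vaddr = 96 = 0b0001100000
Split: l1_idx=0, l2_idx=6, offset=0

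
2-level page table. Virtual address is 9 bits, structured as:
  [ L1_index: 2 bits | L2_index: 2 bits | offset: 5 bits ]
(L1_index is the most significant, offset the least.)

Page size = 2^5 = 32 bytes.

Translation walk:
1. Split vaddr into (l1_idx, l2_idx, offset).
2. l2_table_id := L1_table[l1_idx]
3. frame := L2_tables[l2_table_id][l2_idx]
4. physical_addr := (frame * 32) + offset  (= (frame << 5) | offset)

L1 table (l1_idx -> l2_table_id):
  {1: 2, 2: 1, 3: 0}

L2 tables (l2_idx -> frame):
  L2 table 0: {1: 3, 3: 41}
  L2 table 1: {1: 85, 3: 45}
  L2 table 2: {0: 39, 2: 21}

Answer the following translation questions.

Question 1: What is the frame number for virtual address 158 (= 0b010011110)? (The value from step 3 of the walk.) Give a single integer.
vaddr = 158: l1_idx=1, l2_idx=0
L1[1] = 2; L2[2][0] = 39

Answer: 39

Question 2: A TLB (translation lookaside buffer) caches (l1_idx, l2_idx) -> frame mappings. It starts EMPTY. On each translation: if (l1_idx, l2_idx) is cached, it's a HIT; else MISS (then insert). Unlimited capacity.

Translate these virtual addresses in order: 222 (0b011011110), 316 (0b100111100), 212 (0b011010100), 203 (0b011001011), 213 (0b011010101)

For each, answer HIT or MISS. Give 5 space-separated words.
vaddr=222: (1,2) not in TLB -> MISS, insert
vaddr=316: (2,1) not in TLB -> MISS, insert
vaddr=212: (1,2) in TLB -> HIT
vaddr=203: (1,2) in TLB -> HIT
vaddr=213: (1,2) in TLB -> HIT

Answer: MISS MISS HIT HIT HIT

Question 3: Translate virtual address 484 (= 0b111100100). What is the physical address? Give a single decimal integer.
Answer: 1316

Derivation:
vaddr = 484 = 0b111100100
Split: l1_idx=3, l2_idx=3, offset=4
L1[3] = 0
L2[0][3] = 41
paddr = 41 * 32 + 4 = 1316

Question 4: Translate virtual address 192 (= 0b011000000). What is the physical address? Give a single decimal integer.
Answer: 672

Derivation:
vaddr = 192 = 0b011000000
Split: l1_idx=1, l2_idx=2, offset=0
L1[1] = 2
L2[2][2] = 21
paddr = 21 * 32 + 0 = 672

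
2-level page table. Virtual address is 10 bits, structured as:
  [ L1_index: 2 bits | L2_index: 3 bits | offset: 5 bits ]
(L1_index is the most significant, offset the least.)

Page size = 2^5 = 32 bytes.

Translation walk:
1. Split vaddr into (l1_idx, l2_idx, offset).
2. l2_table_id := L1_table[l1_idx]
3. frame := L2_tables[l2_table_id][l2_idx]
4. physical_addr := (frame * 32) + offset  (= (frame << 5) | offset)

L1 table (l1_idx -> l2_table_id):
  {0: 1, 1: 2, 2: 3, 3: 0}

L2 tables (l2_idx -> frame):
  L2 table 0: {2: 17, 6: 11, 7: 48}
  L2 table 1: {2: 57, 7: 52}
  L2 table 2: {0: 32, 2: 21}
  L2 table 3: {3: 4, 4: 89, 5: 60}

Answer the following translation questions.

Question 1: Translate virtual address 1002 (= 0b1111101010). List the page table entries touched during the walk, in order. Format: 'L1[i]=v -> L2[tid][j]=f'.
vaddr = 1002 = 0b1111101010
Split: l1_idx=3, l2_idx=7, offset=10

Answer: L1[3]=0 -> L2[0][7]=48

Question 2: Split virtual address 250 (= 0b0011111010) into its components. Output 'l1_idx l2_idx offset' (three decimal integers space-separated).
Answer: 0 7 26

Derivation:
vaddr = 250 = 0b0011111010
  top 2 bits -> l1_idx = 0
  next 3 bits -> l2_idx = 7
  bottom 5 bits -> offset = 26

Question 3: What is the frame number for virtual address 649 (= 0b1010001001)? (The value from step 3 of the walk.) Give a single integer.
vaddr = 649: l1_idx=2, l2_idx=4
L1[2] = 3; L2[3][4] = 89

Answer: 89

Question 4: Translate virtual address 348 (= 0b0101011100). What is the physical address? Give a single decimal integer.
Answer: 700

Derivation:
vaddr = 348 = 0b0101011100
Split: l1_idx=1, l2_idx=2, offset=28
L1[1] = 2
L2[2][2] = 21
paddr = 21 * 32 + 28 = 700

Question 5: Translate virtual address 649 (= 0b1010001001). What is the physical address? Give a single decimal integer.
vaddr = 649 = 0b1010001001
Split: l1_idx=2, l2_idx=4, offset=9
L1[2] = 3
L2[3][4] = 89
paddr = 89 * 32 + 9 = 2857

Answer: 2857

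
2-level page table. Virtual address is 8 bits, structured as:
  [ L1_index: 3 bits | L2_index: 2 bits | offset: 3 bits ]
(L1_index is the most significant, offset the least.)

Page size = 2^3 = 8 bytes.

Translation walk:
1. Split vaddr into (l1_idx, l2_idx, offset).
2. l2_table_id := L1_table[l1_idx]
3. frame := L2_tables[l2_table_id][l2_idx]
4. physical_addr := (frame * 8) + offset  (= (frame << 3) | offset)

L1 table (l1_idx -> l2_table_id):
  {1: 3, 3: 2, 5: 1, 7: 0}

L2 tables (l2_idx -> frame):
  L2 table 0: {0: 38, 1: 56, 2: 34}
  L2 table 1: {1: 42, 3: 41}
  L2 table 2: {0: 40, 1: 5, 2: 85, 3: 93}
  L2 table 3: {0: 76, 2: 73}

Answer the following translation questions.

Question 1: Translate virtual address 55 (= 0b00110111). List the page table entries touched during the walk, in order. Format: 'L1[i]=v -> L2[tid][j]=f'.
vaddr = 55 = 0b00110111
Split: l1_idx=1, l2_idx=2, offset=7

Answer: L1[1]=3 -> L2[3][2]=73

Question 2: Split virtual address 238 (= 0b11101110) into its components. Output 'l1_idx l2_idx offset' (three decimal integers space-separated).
vaddr = 238 = 0b11101110
  top 3 bits -> l1_idx = 7
  next 2 bits -> l2_idx = 1
  bottom 3 bits -> offset = 6

Answer: 7 1 6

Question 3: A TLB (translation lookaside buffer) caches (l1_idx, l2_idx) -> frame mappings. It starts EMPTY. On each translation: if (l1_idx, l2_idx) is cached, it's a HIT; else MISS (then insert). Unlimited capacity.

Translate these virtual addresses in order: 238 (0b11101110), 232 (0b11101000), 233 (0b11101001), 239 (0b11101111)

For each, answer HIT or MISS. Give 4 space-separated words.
vaddr=238: (7,1) not in TLB -> MISS, insert
vaddr=232: (7,1) in TLB -> HIT
vaddr=233: (7,1) in TLB -> HIT
vaddr=239: (7,1) in TLB -> HIT

Answer: MISS HIT HIT HIT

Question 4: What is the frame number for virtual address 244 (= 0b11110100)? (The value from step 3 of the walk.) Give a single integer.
vaddr = 244: l1_idx=7, l2_idx=2
L1[7] = 0; L2[0][2] = 34

Answer: 34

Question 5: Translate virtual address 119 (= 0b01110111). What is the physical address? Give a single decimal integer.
Answer: 687

Derivation:
vaddr = 119 = 0b01110111
Split: l1_idx=3, l2_idx=2, offset=7
L1[3] = 2
L2[2][2] = 85
paddr = 85 * 8 + 7 = 687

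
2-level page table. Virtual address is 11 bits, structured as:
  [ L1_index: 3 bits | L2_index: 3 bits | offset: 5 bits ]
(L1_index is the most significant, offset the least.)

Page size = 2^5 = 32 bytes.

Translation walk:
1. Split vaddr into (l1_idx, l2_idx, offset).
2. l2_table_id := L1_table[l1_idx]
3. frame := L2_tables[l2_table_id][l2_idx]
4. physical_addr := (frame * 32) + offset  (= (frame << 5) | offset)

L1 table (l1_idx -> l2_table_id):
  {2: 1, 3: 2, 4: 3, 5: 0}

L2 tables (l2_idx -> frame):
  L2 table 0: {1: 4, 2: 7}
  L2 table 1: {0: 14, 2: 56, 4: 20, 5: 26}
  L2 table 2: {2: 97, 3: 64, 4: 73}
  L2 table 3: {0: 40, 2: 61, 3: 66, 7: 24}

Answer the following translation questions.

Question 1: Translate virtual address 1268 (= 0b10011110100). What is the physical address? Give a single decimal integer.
Answer: 788

Derivation:
vaddr = 1268 = 0b10011110100
Split: l1_idx=4, l2_idx=7, offset=20
L1[4] = 3
L2[3][7] = 24
paddr = 24 * 32 + 20 = 788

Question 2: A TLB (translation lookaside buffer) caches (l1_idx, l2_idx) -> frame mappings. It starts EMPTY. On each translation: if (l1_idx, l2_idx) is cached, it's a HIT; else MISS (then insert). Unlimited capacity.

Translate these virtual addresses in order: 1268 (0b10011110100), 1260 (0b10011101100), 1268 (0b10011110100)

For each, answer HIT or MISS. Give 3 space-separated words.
Answer: MISS HIT HIT

Derivation:
vaddr=1268: (4,7) not in TLB -> MISS, insert
vaddr=1260: (4,7) in TLB -> HIT
vaddr=1268: (4,7) in TLB -> HIT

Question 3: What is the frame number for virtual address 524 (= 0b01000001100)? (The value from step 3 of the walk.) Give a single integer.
Answer: 14

Derivation:
vaddr = 524: l1_idx=2, l2_idx=0
L1[2] = 1; L2[1][0] = 14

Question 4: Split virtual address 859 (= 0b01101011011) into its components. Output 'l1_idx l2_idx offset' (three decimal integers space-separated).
Answer: 3 2 27

Derivation:
vaddr = 859 = 0b01101011011
  top 3 bits -> l1_idx = 3
  next 3 bits -> l2_idx = 2
  bottom 5 bits -> offset = 27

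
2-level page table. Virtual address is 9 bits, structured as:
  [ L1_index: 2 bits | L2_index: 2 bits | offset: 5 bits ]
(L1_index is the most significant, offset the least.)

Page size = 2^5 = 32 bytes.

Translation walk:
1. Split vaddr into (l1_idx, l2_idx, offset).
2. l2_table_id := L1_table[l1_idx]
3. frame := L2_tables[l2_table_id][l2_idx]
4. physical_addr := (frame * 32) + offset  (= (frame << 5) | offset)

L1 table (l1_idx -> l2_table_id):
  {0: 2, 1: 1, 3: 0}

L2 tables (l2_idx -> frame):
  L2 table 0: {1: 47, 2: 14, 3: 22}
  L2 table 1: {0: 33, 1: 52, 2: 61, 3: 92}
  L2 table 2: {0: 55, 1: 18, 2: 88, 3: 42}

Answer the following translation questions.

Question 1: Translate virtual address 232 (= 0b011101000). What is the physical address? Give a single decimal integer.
vaddr = 232 = 0b011101000
Split: l1_idx=1, l2_idx=3, offset=8
L1[1] = 1
L2[1][3] = 92
paddr = 92 * 32 + 8 = 2952

Answer: 2952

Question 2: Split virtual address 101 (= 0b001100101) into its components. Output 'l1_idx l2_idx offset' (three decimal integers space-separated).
vaddr = 101 = 0b001100101
  top 2 bits -> l1_idx = 0
  next 2 bits -> l2_idx = 3
  bottom 5 bits -> offset = 5

Answer: 0 3 5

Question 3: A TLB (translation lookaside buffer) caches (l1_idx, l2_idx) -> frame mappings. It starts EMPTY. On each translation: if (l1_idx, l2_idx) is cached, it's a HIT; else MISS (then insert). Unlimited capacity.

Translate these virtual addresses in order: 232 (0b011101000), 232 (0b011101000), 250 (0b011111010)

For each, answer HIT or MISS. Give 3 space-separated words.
Answer: MISS HIT HIT

Derivation:
vaddr=232: (1,3) not in TLB -> MISS, insert
vaddr=232: (1,3) in TLB -> HIT
vaddr=250: (1,3) in TLB -> HIT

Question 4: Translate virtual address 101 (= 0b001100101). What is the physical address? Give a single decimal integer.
Answer: 1349

Derivation:
vaddr = 101 = 0b001100101
Split: l1_idx=0, l2_idx=3, offset=5
L1[0] = 2
L2[2][3] = 42
paddr = 42 * 32 + 5 = 1349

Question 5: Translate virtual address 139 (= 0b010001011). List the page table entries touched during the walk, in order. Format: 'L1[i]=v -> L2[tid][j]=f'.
Answer: L1[1]=1 -> L2[1][0]=33

Derivation:
vaddr = 139 = 0b010001011
Split: l1_idx=1, l2_idx=0, offset=11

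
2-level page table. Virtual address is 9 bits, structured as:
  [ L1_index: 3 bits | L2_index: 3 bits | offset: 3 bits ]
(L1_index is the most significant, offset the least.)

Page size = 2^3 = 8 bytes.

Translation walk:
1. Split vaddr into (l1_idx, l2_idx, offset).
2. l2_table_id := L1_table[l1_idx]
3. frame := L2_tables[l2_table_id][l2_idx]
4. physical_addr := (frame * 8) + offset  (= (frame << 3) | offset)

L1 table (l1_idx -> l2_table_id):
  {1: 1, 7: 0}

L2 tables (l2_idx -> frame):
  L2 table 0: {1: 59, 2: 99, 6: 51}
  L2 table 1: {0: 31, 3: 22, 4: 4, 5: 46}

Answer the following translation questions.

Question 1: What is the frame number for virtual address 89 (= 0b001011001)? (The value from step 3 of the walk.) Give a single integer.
Answer: 22

Derivation:
vaddr = 89: l1_idx=1, l2_idx=3
L1[1] = 1; L2[1][3] = 22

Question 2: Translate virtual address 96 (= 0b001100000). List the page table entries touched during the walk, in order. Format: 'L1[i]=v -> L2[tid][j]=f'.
vaddr = 96 = 0b001100000
Split: l1_idx=1, l2_idx=4, offset=0

Answer: L1[1]=1 -> L2[1][4]=4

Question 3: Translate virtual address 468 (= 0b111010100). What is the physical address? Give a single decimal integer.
vaddr = 468 = 0b111010100
Split: l1_idx=7, l2_idx=2, offset=4
L1[7] = 0
L2[0][2] = 99
paddr = 99 * 8 + 4 = 796

Answer: 796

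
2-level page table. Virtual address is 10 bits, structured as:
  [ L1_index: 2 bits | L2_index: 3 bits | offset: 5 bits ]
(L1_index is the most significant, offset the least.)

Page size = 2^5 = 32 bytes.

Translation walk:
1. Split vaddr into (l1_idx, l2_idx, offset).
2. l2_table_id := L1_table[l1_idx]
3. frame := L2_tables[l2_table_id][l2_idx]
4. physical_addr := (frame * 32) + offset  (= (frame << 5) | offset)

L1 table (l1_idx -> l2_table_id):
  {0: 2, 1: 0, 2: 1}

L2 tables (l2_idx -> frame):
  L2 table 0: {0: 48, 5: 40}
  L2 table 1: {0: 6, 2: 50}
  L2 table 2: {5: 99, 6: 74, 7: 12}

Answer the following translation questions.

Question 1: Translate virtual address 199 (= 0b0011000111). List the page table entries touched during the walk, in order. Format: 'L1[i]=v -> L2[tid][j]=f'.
Answer: L1[0]=2 -> L2[2][6]=74

Derivation:
vaddr = 199 = 0b0011000111
Split: l1_idx=0, l2_idx=6, offset=7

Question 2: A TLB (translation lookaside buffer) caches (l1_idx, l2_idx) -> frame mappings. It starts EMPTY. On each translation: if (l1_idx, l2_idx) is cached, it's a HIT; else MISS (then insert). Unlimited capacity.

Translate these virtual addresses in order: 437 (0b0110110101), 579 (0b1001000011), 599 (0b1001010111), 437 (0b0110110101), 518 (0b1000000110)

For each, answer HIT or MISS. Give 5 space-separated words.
Answer: MISS MISS HIT HIT MISS

Derivation:
vaddr=437: (1,5) not in TLB -> MISS, insert
vaddr=579: (2,2) not in TLB -> MISS, insert
vaddr=599: (2,2) in TLB -> HIT
vaddr=437: (1,5) in TLB -> HIT
vaddr=518: (2,0) not in TLB -> MISS, insert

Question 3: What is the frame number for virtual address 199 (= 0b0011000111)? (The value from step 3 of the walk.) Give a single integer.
vaddr = 199: l1_idx=0, l2_idx=6
L1[0] = 2; L2[2][6] = 74

Answer: 74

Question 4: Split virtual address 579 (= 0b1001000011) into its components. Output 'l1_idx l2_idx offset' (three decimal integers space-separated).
Answer: 2 2 3

Derivation:
vaddr = 579 = 0b1001000011
  top 2 bits -> l1_idx = 2
  next 3 bits -> l2_idx = 2
  bottom 5 bits -> offset = 3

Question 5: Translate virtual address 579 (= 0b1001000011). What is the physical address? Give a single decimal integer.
Answer: 1603

Derivation:
vaddr = 579 = 0b1001000011
Split: l1_idx=2, l2_idx=2, offset=3
L1[2] = 1
L2[1][2] = 50
paddr = 50 * 32 + 3 = 1603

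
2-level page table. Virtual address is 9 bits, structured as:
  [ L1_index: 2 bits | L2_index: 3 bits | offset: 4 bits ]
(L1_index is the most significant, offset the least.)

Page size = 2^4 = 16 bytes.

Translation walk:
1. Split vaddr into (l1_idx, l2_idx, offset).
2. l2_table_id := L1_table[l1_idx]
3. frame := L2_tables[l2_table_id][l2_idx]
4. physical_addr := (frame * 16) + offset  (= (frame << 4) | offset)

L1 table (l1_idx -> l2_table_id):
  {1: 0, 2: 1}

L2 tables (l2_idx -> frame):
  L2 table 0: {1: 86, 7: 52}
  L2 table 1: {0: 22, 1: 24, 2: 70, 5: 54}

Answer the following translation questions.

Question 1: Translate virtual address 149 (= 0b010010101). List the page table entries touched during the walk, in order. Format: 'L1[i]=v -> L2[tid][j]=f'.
vaddr = 149 = 0b010010101
Split: l1_idx=1, l2_idx=1, offset=5

Answer: L1[1]=0 -> L2[0][1]=86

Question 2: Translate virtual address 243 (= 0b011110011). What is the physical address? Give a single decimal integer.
Answer: 835

Derivation:
vaddr = 243 = 0b011110011
Split: l1_idx=1, l2_idx=7, offset=3
L1[1] = 0
L2[0][7] = 52
paddr = 52 * 16 + 3 = 835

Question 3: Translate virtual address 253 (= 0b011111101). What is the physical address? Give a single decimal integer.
Answer: 845

Derivation:
vaddr = 253 = 0b011111101
Split: l1_idx=1, l2_idx=7, offset=13
L1[1] = 0
L2[0][7] = 52
paddr = 52 * 16 + 13 = 845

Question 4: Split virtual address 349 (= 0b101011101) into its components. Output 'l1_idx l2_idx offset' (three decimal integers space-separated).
vaddr = 349 = 0b101011101
  top 2 bits -> l1_idx = 2
  next 3 bits -> l2_idx = 5
  bottom 4 bits -> offset = 13

Answer: 2 5 13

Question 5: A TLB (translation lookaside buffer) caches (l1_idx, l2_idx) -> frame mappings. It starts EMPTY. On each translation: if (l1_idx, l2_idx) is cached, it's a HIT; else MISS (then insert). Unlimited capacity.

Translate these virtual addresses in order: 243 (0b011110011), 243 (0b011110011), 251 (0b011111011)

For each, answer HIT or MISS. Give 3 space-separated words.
vaddr=243: (1,7) not in TLB -> MISS, insert
vaddr=243: (1,7) in TLB -> HIT
vaddr=251: (1,7) in TLB -> HIT

Answer: MISS HIT HIT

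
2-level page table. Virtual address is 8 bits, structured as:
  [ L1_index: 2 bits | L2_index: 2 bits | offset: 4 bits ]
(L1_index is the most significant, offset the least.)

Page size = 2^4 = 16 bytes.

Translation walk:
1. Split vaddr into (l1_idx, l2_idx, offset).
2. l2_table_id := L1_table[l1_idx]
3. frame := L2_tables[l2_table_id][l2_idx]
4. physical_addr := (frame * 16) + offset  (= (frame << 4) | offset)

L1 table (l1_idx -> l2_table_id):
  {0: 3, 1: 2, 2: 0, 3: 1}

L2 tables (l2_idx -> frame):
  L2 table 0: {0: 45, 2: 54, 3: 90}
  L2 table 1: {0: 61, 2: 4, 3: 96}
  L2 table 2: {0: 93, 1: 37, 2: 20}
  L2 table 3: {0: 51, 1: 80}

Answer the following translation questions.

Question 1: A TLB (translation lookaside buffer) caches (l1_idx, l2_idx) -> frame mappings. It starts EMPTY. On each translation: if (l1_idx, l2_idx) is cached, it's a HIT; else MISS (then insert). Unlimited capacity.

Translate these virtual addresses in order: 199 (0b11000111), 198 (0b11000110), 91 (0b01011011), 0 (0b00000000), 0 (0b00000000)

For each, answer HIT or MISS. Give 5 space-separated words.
Answer: MISS HIT MISS MISS HIT

Derivation:
vaddr=199: (3,0) not in TLB -> MISS, insert
vaddr=198: (3,0) in TLB -> HIT
vaddr=91: (1,1) not in TLB -> MISS, insert
vaddr=0: (0,0) not in TLB -> MISS, insert
vaddr=0: (0,0) in TLB -> HIT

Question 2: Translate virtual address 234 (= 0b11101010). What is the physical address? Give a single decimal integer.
vaddr = 234 = 0b11101010
Split: l1_idx=3, l2_idx=2, offset=10
L1[3] = 1
L2[1][2] = 4
paddr = 4 * 16 + 10 = 74

Answer: 74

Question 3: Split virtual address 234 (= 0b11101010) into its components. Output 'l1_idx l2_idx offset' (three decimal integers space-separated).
Answer: 3 2 10

Derivation:
vaddr = 234 = 0b11101010
  top 2 bits -> l1_idx = 3
  next 2 bits -> l2_idx = 2
  bottom 4 bits -> offset = 10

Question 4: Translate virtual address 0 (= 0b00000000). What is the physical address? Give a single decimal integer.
Answer: 816

Derivation:
vaddr = 0 = 0b00000000
Split: l1_idx=0, l2_idx=0, offset=0
L1[0] = 3
L2[3][0] = 51
paddr = 51 * 16 + 0 = 816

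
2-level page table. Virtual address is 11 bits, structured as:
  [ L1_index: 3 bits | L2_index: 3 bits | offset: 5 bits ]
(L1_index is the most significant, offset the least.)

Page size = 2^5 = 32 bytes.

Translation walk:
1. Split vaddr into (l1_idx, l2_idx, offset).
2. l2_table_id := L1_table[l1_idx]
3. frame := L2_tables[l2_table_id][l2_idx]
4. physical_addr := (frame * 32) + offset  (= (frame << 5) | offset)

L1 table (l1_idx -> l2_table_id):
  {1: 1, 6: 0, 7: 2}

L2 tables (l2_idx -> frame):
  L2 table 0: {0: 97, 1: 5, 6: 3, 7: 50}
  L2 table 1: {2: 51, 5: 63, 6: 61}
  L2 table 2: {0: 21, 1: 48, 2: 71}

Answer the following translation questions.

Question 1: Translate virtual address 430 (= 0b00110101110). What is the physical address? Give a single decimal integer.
vaddr = 430 = 0b00110101110
Split: l1_idx=1, l2_idx=5, offset=14
L1[1] = 1
L2[1][5] = 63
paddr = 63 * 32 + 14 = 2030

Answer: 2030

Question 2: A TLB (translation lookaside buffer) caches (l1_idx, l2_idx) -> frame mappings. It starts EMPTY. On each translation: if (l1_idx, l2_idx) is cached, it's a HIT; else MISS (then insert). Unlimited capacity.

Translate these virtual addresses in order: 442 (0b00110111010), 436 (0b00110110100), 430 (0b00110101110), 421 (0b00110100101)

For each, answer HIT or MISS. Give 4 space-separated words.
vaddr=442: (1,5) not in TLB -> MISS, insert
vaddr=436: (1,5) in TLB -> HIT
vaddr=430: (1,5) in TLB -> HIT
vaddr=421: (1,5) in TLB -> HIT

Answer: MISS HIT HIT HIT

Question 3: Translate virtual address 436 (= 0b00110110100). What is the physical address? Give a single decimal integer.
vaddr = 436 = 0b00110110100
Split: l1_idx=1, l2_idx=5, offset=20
L1[1] = 1
L2[1][5] = 63
paddr = 63 * 32 + 20 = 2036

Answer: 2036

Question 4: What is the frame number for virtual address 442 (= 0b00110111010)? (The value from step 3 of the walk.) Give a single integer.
Answer: 63

Derivation:
vaddr = 442: l1_idx=1, l2_idx=5
L1[1] = 1; L2[1][5] = 63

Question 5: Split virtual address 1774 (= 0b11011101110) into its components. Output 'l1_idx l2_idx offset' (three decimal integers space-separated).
Answer: 6 7 14

Derivation:
vaddr = 1774 = 0b11011101110
  top 3 bits -> l1_idx = 6
  next 3 bits -> l2_idx = 7
  bottom 5 bits -> offset = 14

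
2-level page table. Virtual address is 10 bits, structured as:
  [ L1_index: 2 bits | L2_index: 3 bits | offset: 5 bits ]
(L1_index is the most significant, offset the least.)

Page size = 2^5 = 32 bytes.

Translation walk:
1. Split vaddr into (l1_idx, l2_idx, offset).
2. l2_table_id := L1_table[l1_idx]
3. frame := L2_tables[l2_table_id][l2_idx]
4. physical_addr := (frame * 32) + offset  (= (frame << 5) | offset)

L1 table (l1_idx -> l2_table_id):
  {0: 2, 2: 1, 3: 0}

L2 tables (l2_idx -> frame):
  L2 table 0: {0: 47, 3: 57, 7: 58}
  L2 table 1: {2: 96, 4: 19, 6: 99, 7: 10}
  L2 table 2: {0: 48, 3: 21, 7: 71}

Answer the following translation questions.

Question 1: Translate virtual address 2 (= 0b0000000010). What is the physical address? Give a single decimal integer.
Answer: 1538

Derivation:
vaddr = 2 = 0b0000000010
Split: l1_idx=0, l2_idx=0, offset=2
L1[0] = 2
L2[2][0] = 48
paddr = 48 * 32 + 2 = 1538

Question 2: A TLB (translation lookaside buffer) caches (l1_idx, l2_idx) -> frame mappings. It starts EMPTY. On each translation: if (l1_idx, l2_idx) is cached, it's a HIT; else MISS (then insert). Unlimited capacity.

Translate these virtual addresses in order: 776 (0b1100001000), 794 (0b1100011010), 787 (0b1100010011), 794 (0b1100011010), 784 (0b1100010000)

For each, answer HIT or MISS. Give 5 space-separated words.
vaddr=776: (3,0) not in TLB -> MISS, insert
vaddr=794: (3,0) in TLB -> HIT
vaddr=787: (3,0) in TLB -> HIT
vaddr=794: (3,0) in TLB -> HIT
vaddr=784: (3,0) in TLB -> HIT

Answer: MISS HIT HIT HIT HIT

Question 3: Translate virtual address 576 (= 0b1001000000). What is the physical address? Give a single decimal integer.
Answer: 3072

Derivation:
vaddr = 576 = 0b1001000000
Split: l1_idx=2, l2_idx=2, offset=0
L1[2] = 1
L2[1][2] = 96
paddr = 96 * 32 + 0 = 3072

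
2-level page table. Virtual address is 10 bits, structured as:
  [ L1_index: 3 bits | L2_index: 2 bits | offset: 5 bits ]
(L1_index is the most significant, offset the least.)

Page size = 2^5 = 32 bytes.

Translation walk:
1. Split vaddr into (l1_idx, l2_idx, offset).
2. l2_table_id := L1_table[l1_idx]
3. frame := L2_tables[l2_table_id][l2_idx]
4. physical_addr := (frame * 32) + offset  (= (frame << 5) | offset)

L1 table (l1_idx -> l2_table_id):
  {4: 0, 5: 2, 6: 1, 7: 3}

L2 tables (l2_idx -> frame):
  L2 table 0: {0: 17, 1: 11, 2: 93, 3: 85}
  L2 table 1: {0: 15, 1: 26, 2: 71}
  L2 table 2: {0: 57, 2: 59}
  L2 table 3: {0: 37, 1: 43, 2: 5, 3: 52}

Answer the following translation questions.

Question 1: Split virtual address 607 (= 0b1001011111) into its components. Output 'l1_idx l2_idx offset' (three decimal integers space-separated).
vaddr = 607 = 0b1001011111
  top 3 bits -> l1_idx = 4
  next 2 bits -> l2_idx = 2
  bottom 5 bits -> offset = 31

Answer: 4 2 31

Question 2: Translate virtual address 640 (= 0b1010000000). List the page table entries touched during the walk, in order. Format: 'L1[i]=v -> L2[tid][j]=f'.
vaddr = 640 = 0b1010000000
Split: l1_idx=5, l2_idx=0, offset=0

Answer: L1[5]=2 -> L2[2][0]=57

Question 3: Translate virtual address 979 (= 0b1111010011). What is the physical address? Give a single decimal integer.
vaddr = 979 = 0b1111010011
Split: l1_idx=7, l2_idx=2, offset=19
L1[7] = 3
L2[3][2] = 5
paddr = 5 * 32 + 19 = 179

Answer: 179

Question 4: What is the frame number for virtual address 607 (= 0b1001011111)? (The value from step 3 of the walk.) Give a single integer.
vaddr = 607: l1_idx=4, l2_idx=2
L1[4] = 0; L2[0][2] = 93

Answer: 93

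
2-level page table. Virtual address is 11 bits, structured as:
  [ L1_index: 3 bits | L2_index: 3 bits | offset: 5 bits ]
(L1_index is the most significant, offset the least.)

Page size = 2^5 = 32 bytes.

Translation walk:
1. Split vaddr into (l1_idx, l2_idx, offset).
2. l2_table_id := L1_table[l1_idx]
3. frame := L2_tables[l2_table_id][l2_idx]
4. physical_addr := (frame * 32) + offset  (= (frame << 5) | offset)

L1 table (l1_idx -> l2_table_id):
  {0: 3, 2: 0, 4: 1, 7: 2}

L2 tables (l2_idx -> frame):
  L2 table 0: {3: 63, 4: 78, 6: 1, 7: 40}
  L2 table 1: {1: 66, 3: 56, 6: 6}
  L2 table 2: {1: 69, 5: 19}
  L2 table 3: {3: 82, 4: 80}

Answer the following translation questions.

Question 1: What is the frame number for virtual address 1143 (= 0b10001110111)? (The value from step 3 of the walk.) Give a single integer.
Answer: 56

Derivation:
vaddr = 1143: l1_idx=4, l2_idx=3
L1[4] = 1; L2[1][3] = 56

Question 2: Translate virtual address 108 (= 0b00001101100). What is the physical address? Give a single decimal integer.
vaddr = 108 = 0b00001101100
Split: l1_idx=0, l2_idx=3, offset=12
L1[0] = 3
L2[3][3] = 82
paddr = 82 * 32 + 12 = 2636

Answer: 2636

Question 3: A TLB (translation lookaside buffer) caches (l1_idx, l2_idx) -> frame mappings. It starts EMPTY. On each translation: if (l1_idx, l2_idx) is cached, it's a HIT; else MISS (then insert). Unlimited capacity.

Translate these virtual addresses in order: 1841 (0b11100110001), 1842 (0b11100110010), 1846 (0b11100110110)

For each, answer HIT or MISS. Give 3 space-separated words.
vaddr=1841: (7,1) not in TLB -> MISS, insert
vaddr=1842: (7,1) in TLB -> HIT
vaddr=1846: (7,1) in TLB -> HIT

Answer: MISS HIT HIT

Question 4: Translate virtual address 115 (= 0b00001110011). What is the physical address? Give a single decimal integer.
vaddr = 115 = 0b00001110011
Split: l1_idx=0, l2_idx=3, offset=19
L1[0] = 3
L2[3][3] = 82
paddr = 82 * 32 + 19 = 2643

Answer: 2643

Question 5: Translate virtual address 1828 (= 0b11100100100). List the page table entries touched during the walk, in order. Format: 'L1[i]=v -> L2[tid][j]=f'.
Answer: L1[7]=2 -> L2[2][1]=69

Derivation:
vaddr = 1828 = 0b11100100100
Split: l1_idx=7, l2_idx=1, offset=4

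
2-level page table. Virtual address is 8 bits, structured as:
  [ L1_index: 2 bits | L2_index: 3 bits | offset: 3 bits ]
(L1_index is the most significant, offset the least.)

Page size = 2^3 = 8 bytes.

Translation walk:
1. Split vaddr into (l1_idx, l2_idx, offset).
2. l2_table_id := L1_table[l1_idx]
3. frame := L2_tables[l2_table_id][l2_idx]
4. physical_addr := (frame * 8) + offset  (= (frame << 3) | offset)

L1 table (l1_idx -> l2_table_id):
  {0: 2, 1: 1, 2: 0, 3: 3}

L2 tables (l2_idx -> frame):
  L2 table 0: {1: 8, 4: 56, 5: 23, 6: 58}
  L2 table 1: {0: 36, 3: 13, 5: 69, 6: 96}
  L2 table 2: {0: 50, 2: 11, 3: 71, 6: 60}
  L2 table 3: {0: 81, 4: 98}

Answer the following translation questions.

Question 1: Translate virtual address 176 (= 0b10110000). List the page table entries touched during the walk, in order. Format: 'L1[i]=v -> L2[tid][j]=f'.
vaddr = 176 = 0b10110000
Split: l1_idx=2, l2_idx=6, offset=0

Answer: L1[2]=0 -> L2[0][6]=58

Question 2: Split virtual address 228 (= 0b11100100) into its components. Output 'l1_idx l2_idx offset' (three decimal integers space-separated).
Answer: 3 4 4

Derivation:
vaddr = 228 = 0b11100100
  top 2 bits -> l1_idx = 3
  next 3 bits -> l2_idx = 4
  bottom 3 bits -> offset = 4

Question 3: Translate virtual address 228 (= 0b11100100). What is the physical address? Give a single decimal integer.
vaddr = 228 = 0b11100100
Split: l1_idx=3, l2_idx=4, offset=4
L1[3] = 3
L2[3][4] = 98
paddr = 98 * 8 + 4 = 788

Answer: 788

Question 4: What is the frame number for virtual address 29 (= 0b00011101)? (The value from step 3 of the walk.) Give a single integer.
Answer: 71

Derivation:
vaddr = 29: l1_idx=0, l2_idx=3
L1[0] = 2; L2[2][3] = 71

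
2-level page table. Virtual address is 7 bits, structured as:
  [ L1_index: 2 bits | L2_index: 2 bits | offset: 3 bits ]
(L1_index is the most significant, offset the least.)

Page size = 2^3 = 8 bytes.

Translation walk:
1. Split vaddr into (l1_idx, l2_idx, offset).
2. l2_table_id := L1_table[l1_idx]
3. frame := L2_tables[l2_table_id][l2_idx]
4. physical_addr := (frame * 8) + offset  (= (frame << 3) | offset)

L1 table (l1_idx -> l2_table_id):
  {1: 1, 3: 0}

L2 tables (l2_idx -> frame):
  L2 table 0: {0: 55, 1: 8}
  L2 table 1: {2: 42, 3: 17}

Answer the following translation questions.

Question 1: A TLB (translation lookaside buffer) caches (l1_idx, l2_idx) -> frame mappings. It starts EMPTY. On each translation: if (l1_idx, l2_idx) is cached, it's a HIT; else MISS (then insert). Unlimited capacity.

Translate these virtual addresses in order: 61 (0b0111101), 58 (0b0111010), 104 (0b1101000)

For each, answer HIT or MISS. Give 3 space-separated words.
Answer: MISS HIT MISS

Derivation:
vaddr=61: (1,3) not in TLB -> MISS, insert
vaddr=58: (1,3) in TLB -> HIT
vaddr=104: (3,1) not in TLB -> MISS, insert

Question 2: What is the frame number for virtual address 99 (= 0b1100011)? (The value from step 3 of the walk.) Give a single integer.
Answer: 55

Derivation:
vaddr = 99: l1_idx=3, l2_idx=0
L1[3] = 0; L2[0][0] = 55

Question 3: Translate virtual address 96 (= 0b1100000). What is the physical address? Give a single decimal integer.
Answer: 440

Derivation:
vaddr = 96 = 0b1100000
Split: l1_idx=3, l2_idx=0, offset=0
L1[3] = 0
L2[0][0] = 55
paddr = 55 * 8 + 0 = 440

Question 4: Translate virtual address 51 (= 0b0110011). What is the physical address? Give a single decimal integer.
vaddr = 51 = 0b0110011
Split: l1_idx=1, l2_idx=2, offset=3
L1[1] = 1
L2[1][2] = 42
paddr = 42 * 8 + 3 = 339

Answer: 339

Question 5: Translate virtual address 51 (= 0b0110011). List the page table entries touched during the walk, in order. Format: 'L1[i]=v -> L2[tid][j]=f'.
vaddr = 51 = 0b0110011
Split: l1_idx=1, l2_idx=2, offset=3

Answer: L1[1]=1 -> L2[1][2]=42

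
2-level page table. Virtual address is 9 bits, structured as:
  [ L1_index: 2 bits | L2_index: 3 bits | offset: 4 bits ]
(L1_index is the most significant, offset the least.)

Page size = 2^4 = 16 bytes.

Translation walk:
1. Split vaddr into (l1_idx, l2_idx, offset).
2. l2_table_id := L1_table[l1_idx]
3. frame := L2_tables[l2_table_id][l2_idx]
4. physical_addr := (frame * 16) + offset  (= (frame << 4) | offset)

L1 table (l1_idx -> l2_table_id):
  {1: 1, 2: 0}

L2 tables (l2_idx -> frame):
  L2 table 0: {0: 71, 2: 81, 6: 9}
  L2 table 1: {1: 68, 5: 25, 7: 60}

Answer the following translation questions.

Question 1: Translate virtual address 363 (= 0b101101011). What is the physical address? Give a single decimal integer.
Answer: 155

Derivation:
vaddr = 363 = 0b101101011
Split: l1_idx=2, l2_idx=6, offset=11
L1[2] = 0
L2[0][6] = 9
paddr = 9 * 16 + 11 = 155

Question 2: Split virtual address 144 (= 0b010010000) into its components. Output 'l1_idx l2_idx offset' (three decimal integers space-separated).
Answer: 1 1 0

Derivation:
vaddr = 144 = 0b010010000
  top 2 bits -> l1_idx = 1
  next 3 bits -> l2_idx = 1
  bottom 4 bits -> offset = 0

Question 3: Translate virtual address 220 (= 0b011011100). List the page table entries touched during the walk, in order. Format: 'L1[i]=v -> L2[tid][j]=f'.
Answer: L1[1]=1 -> L2[1][5]=25

Derivation:
vaddr = 220 = 0b011011100
Split: l1_idx=1, l2_idx=5, offset=12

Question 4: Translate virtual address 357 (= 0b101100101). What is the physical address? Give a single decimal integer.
vaddr = 357 = 0b101100101
Split: l1_idx=2, l2_idx=6, offset=5
L1[2] = 0
L2[0][6] = 9
paddr = 9 * 16 + 5 = 149

Answer: 149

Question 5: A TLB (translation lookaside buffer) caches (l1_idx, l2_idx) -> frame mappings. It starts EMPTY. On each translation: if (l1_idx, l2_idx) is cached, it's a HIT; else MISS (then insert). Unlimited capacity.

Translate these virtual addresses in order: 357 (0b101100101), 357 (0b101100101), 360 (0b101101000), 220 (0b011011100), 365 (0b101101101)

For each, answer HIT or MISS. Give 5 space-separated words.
Answer: MISS HIT HIT MISS HIT

Derivation:
vaddr=357: (2,6) not in TLB -> MISS, insert
vaddr=357: (2,6) in TLB -> HIT
vaddr=360: (2,6) in TLB -> HIT
vaddr=220: (1,5) not in TLB -> MISS, insert
vaddr=365: (2,6) in TLB -> HIT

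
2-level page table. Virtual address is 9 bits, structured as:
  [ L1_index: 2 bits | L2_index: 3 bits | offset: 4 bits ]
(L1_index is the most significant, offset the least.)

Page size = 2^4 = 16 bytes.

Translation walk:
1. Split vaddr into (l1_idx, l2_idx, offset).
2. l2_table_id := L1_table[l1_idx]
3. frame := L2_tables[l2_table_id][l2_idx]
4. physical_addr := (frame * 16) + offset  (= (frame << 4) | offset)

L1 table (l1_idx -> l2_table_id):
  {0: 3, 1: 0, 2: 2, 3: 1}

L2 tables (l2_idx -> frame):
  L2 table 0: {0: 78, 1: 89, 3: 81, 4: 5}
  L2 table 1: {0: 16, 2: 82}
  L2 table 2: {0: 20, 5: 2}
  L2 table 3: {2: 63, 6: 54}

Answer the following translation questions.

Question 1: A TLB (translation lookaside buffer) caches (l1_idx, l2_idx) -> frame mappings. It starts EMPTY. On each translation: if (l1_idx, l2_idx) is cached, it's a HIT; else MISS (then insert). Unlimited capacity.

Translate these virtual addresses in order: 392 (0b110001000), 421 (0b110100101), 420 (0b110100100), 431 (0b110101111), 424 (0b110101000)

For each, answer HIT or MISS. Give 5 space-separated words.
Answer: MISS MISS HIT HIT HIT

Derivation:
vaddr=392: (3,0) not in TLB -> MISS, insert
vaddr=421: (3,2) not in TLB -> MISS, insert
vaddr=420: (3,2) in TLB -> HIT
vaddr=431: (3,2) in TLB -> HIT
vaddr=424: (3,2) in TLB -> HIT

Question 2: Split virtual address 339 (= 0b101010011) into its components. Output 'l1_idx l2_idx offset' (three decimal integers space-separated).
vaddr = 339 = 0b101010011
  top 2 bits -> l1_idx = 2
  next 3 bits -> l2_idx = 5
  bottom 4 bits -> offset = 3

Answer: 2 5 3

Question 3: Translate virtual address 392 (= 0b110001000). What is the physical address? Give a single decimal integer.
Answer: 264

Derivation:
vaddr = 392 = 0b110001000
Split: l1_idx=3, l2_idx=0, offset=8
L1[3] = 1
L2[1][0] = 16
paddr = 16 * 16 + 8 = 264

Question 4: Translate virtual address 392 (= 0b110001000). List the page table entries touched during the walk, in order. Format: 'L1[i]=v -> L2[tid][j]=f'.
Answer: L1[3]=1 -> L2[1][0]=16

Derivation:
vaddr = 392 = 0b110001000
Split: l1_idx=3, l2_idx=0, offset=8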